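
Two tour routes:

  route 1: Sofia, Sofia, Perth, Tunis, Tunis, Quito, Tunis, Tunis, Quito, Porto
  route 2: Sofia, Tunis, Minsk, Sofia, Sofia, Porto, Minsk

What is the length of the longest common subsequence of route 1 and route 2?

3

Match Sofia at route 1[1]=route 2[4]; then Sofia at route 1[2]=route 2[5]; then Porto at route 1[10]=route 2[6] — 3 stops in the same relative order in both. The LCS DP gives dp[10][7] = 3, so this is optimal.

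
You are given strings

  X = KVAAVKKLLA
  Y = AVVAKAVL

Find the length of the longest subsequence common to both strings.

Match V at X[2]=Y[3], A at X[3]=Y[4], A at X[4]=Y[6], V at X[5]=Y[7], L at X[9]=Y[8] — 5 characters in the same relative order in both. The LCS DP gives dp[10][8] = 5, so this is optimal.

5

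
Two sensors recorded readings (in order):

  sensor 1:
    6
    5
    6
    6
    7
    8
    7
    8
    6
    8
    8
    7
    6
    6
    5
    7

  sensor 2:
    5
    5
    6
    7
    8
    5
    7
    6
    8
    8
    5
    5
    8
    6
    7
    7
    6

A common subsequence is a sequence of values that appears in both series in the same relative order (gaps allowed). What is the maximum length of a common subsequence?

10

Taking 5 at sensor 1[2]=sensor 2[2] → 6 at sensor 1[4]=sensor 2[3] → 7 at sensor 1[5]=sensor 2[4] → 8 at sensor 1[6]=sensor 2[5] → 7 at sensor 1[7]=sensor 2[7] → 8 at sensor 1[8]=sensor 2[9] → 8 at sensor 1[10]=sensor 2[10] → 8 at sensor 1[11]=sensor 2[13] → 7 at sensor 1[12]=sensor 2[16] → 6 at sensor 1[14]=sensor 2[17] gives a common subsequence of length 10, and the DP table's final entry dp[16][17] is also 10, so no common subsequence is longer.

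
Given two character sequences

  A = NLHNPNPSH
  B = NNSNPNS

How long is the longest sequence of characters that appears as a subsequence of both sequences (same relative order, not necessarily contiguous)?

5

Pick N (A #1, B #2), N (A #4, B #4), P (A #5, B #5), N (A #6, B #6), S (A #8, B #7); all 5 characters appear in both, in order. Since dp[9][7] = 5, nothing longer is possible.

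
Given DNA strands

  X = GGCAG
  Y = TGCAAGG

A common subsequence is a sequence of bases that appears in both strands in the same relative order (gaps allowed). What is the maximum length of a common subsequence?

One common subsequence of length 4: G [2,2], then C [3,3], then A [4,5], then G [5,7]. dp[5][7] = 4 confirms this is the maximum.

4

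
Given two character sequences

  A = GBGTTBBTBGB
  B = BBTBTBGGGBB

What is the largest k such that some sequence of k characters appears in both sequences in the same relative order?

Let dp[i][j] be the LCS length of the first i characters of A and the first j characters of B. dp[i][j] = dp[i-1][j-1]+1 when the i-th and j-th characters match, else max(dp[i-1][j], dp[i][j-1]).
    ·  B  B  T  B  T  B  G  G  G  B  B
 ·  0  0  0  0  0  0  0  0  0  0  0  0
 G  0  0  0  0  0  0  0  1  1  1  1  1
 B  0  1  1  1  1  1  1  1  1  1  2  2
 G  0  1  1  1  1  1  1  2  2  2  2  2
 T  0  1  1  2  2  2  2  2  2  2  2  2
 T  0  1  1  2  2  3  3  3  3  3  3  3
 B  0  1  2  2  3  3  4  4  4  4  4  4
 B  0  1  2  2  3  3  4  4  4  4  5  5
 T  0  1  2  3  3  4  4  4  4  4  5  5
 B  0  1  2  3  4  4  5  5  5  5  5  6
 G  0  1  2  3  4  4  5  6  6  6  6  6
 B  0  1  2  3  4  4  5  6  6  6  7  7
dp[11][11] = 7. One LCS (by backtracking along matches): BTBTBGB.

7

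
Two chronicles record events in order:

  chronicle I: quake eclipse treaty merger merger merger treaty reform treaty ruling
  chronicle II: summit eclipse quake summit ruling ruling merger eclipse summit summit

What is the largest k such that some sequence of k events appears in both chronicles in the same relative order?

Match quake at chronicle I[1]=chronicle II[3], then eclipse at chronicle I[2]=chronicle II[8] — 2 events in the same relative order in both. dp[10][10] = 2 confirms this is the maximum.

2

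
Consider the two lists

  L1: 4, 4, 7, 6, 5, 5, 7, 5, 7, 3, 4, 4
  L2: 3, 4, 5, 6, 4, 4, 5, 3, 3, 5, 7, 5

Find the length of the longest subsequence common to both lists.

6

One common subsequence of length 6: 4 at L1[1]=L2[5], 4 at L1[2]=L2[6], 5 at L1[5]=L2[7], 5 at L1[6]=L2[10], 7 at L1[7]=L2[11], 5 at L1[8]=L2[12]. The LCS DP gives dp[12][12] = 6, so this is optimal.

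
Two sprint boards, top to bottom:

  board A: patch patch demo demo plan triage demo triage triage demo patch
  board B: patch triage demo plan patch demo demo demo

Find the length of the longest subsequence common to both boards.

5

Pick patch [1,1] → patch [2,5] → demo [4,6] → demo [7,7] → demo [10,8]; all 5 tasks appear in both, in order. Since dp[11][8] = 5, nothing longer is possible.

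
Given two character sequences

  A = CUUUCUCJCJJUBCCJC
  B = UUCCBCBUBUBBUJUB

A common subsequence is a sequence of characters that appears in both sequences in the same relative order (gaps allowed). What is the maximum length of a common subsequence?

8

Taking U (A #3, B #1); then U (A #4, B #2); then C (A #5, B #3); then C (A #7, B #4); then C (A #9, B #6); then J (A #11, B #14); then U (A #12, B #15); then B (A #13, B #16) gives a common subsequence of length 8. Since dp[17][16] = 8, nothing longer is possible.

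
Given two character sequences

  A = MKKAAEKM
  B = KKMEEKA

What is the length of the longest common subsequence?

4

Taking K at A[2]=B[1] → K at A[3]=B[2] → E at A[6]=B[5] → K at A[7]=B[6] gives a common subsequence of length 4. Since dp[8][7] = 4, nothing longer is possible.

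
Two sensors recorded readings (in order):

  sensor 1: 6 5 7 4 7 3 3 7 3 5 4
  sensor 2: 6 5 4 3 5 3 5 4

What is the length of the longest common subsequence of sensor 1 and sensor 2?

7

Match 6 (sensor 1 #1, sensor 2 #1) → 5 (sensor 1 #2, sensor 2 #2) → 4 (sensor 1 #4, sensor 2 #3) → 3 (sensor 1 #6, sensor 2 #4) → 3 (sensor 1 #9, sensor 2 #6) → 5 (sensor 1 #10, sensor 2 #7) → 4 (sensor 1 #11, sensor 2 #8) — 7 values in the same relative order in both, and the DP table's final entry dp[11][8] is also 7, so no common subsequence is longer.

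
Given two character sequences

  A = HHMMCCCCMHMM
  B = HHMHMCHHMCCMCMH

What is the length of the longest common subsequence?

One common subsequence of length 10: H [1,1]; then H [2,2]; then M [3,3]; then M [4,5]; then C [5,6]; then C [6,10]; then C [7,11]; then C [8,13]; then M [9,14]; then H [10,15]. dp[12][15] = 10 confirms this is the maximum.

10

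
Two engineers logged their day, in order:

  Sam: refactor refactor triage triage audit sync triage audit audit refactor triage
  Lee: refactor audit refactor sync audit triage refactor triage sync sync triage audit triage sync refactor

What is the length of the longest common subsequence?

8

Match refactor at Sam[1]=Lee[1]; then refactor at Sam[2]=Lee[3]; then triage at Sam[3]=Lee[6]; then triage at Sam[4]=Lee[8]; then sync at Sam[6]=Lee[10]; then triage at Sam[7]=Lee[11]; then audit at Sam[8]=Lee[12]; then refactor at Sam[10]=Lee[15] — 8 tasks in the same relative order in both. dp[11][15] = 8 confirms this is the maximum.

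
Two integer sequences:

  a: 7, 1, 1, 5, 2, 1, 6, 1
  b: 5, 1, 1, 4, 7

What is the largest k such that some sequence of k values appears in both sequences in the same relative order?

3

One common subsequence of length 3: 5 at a[4]=b[1]; then 1 at a[6]=b[2]; then 1 at a[8]=b[3]. Since dp[8][5] = 3, nothing longer is possible.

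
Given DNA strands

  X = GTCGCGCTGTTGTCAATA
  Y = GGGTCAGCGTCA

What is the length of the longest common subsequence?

9

Taking G [1,3], T [2,4], C [3,5], G [6,7], C [7,8], G [12,9], T [13,10], C [14,11], A [18,12] gives a common subsequence of length 9, and the DP table's final entry dp[18][12] is also 9, so no common subsequence is longer.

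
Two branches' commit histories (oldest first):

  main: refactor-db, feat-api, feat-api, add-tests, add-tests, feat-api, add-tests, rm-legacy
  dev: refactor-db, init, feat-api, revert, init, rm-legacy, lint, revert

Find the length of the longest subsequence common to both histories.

3

One common subsequence of length 3: refactor-db [1,1] → feat-api [2,3] → rm-legacy [8,6]. Since dp[8][8] = 3, nothing longer is possible.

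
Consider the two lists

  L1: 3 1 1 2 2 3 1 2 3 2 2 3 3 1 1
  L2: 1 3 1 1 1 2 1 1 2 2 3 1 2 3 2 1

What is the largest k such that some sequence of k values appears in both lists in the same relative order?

One common subsequence of length 11: 3 [1,2] → 1 [2,7] → 1 [3,8] → 2 [4,9] → 2 [5,10] → 3 [6,11] → 1 [7,12] → 2 [8,13] → 3 [9,14] → 2 [11,15] → 1 [15,16]. dp[15][16] = 11 confirms this is the maximum.

11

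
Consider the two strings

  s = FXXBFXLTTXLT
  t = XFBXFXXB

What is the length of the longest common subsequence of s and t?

5

Let dp[i][j] be the LCS length of the first i characters of s and the first j characters of t. dp[i][j] = dp[i-1][j-1]+1 when the i-th and j-th characters match, else max(dp[i-1][j], dp[i][j-1]).
    ·  X  F  B  X  F  X  X  B
 ·  0  0  0  0  0  0  0  0  0
 F  0  0  1  1  1  1  1  1  1
 X  0  1  1  1  2  2  2  2  2
 X  0  1  1  1  2  2  3  3  3
 B  0  1  1  2  2  2  3  3  4
 F  0  1  2  2  2  3  3  3  4
 X  0  1  2  2  3  3  4  4  4
 L  0  1  2  2  3  3  4  4  4
 T  0  1  2  2  3  3  4  4  4
 T  0  1  2  2  3  3  4  4  4
 X  0  1  2  2  3  3  4  5  5
 L  0  1  2  2  3  3  4  5  5
 T  0  1  2  2  3  3  4  5  5
dp[12][8] = 5. One LCS (by backtracking along matches): FXFXX.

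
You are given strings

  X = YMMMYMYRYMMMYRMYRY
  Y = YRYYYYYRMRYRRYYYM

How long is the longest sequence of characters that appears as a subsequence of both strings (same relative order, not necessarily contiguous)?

10

Pick Y at X[1]=Y[3]; then Y at X[5]=Y[4]; then Y at X[7]=Y[5]; then Y at X[9]=Y[6]; then Y at X[13]=Y[7]; then R at X[14]=Y[8]; then M at X[15]=Y[9]; then Y at X[16]=Y[11]; then R at X[17]=Y[13]; then Y at X[18]=Y[16]; all 10 characters appear in both, in order. dp[18][17] = 10 confirms this is the maximum.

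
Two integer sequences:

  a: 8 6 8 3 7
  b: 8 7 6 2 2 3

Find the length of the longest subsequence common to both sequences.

One common subsequence of length 3: 8 at a[1]=b[1], then 6 at a[2]=b[3], then 3 at a[4]=b[6]. Since dp[5][6] = 3, nothing longer is possible.

3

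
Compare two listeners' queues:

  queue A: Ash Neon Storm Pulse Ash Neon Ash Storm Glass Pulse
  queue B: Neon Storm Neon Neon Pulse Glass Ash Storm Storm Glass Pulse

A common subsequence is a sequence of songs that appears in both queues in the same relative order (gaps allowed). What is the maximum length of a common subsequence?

Pick Neon [2,1], then Storm [3,2], then Pulse [4,5], then Ash [5,7], then Storm [8,9], then Glass [9,10], then Pulse [10,11]; all 7 songs appear in both, in order. The LCS DP gives dp[10][11] = 7, so this is optimal.

7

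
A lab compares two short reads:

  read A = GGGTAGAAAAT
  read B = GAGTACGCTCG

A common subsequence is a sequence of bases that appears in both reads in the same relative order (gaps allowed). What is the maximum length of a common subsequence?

One common subsequence of length 6: G (read A #1, read B #1), G (read A #3, read B #3), T (read A #4, read B #4), A (read A #5, read B #5), G (read A #6, read B #7), T (read A #11, read B #9), and the DP table's final entry dp[11][11] is also 6, so no common subsequence is longer.

6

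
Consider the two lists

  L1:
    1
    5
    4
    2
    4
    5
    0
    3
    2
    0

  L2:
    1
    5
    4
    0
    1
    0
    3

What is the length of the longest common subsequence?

5

Let dp[i][j] be the LCS length of the first i values of L1 and the first j values of L2. dp[i][j] = dp[i-1][j-1]+1 when the i-th and j-th values match, else max(dp[i-1][j], dp[i][j-1]).
    ·  1  5  4  0  1  0  3
 ·  0  0  0  0  0  0  0  0
 1  0  1  1  1  1  1  1  1
 5  0  1  2  2  2  2  2  2
 4  0  1  2  3  3  3  3  3
 2  0  1  2  3  3  3  3  3
 4  0  1  2  3  3  3  3  3
 5  0  1  2  3  3  3  3  3
 0  0  1  2  3  4  4  4  4
 3  0  1  2  3  4  4  4  5
 2  0  1  2  3  4  4  4  5
 0  0  1  2  3  4  4  5  5
dp[10][7] = 5. One LCS (by backtracking along matches): 1, 5, 4, 0, 3.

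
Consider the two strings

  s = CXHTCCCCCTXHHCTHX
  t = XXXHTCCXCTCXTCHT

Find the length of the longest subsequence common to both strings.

10

Taking X [2,3]; then H [3,4]; then T [4,5]; then C [5,6]; then C [6,7]; then C [7,9]; then C [8,11]; then C [9,14]; then H [13,15]; then T [15,16] gives a common subsequence of length 10, and the DP table's final entry dp[17][16] is also 10, so no common subsequence is longer.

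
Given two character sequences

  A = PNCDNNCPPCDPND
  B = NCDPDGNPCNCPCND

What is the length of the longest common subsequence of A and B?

Match N at A[2]=B[1] → C at A[3]=B[2] → D at A[4]=B[5] → N at A[5]=B[7] → N at A[6]=B[10] → C at A[7]=B[11] → P at A[9]=B[12] → C at A[10]=B[13] → N at A[13]=B[14] → D at A[14]=B[15] — 10 characters in the same relative order in both. The LCS DP gives dp[14][15] = 10, so this is optimal.

10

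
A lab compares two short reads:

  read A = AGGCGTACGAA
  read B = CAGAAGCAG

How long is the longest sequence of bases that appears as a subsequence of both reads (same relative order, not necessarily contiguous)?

6

Taking A [1,2] → G [2,3] → G [3,6] → C [4,7] → A [7,8] → G [9,9] gives a common subsequence of length 6. Since dp[11][9] = 6, nothing longer is possible.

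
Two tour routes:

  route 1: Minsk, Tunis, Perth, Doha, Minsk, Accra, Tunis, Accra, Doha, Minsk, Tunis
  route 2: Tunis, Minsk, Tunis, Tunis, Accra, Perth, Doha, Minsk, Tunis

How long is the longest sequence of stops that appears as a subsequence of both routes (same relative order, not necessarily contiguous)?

7

Pick Minsk [1,2]; then Tunis [2,3]; then Tunis [7,4]; then Accra [8,5]; then Doha [9,7]; then Minsk [10,8]; then Tunis [11,9]; all 7 stops appear in both, in order, and the DP table's final entry dp[11][9] is also 7, so no common subsequence is longer.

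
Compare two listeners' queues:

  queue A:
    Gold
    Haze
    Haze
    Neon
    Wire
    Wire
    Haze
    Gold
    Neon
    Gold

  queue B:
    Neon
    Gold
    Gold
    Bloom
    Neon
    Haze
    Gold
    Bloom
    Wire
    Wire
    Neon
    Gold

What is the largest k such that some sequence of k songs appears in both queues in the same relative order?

6

Pick Gold at queue A[1]=queue B[3]; then Haze at queue A[2]=queue B[6]; then Wire at queue A[5]=queue B[9]; then Wire at queue A[6]=queue B[10]; then Neon at queue A[9]=queue B[11]; then Gold at queue A[10]=queue B[12]; all 6 songs appear in both, in order, and the DP table's final entry dp[10][12] is also 6, so no common subsequence is longer.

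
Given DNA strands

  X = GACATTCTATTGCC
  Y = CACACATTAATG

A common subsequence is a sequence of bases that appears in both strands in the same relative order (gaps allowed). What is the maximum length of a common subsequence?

Taking A at X[2]=Y[4]; then C at X[3]=Y[5]; then A at X[4]=Y[6]; then T at X[5]=Y[7]; then T at X[6]=Y[8]; then A at X[9]=Y[10]; then T at X[11]=Y[11]; then G at X[12]=Y[12] gives a common subsequence of length 8. The LCS DP gives dp[14][12] = 8, so this is optimal.

8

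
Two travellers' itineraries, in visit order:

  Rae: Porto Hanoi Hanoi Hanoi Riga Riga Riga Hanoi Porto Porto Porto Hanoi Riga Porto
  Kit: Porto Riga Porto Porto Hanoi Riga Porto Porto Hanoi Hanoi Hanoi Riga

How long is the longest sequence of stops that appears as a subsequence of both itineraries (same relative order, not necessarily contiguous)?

One common subsequence of length 7: Porto (Rae #1, Kit #4), Hanoi (Rae #4, Kit #5), Riga (Rae #7, Kit #6), Porto (Rae #9, Kit #7), Porto (Rae #10, Kit #8), Hanoi (Rae #12, Kit #11), Riga (Rae #13, Kit #12). The LCS DP gives dp[14][12] = 7, so this is optimal.

7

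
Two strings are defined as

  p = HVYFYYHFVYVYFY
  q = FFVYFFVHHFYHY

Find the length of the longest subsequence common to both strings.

7

Pick V [2,3] → Y [3,4] → F [4,6] → H [7,9] → F [8,10] → Y [10,11] → Y [14,13]; all 7 characters appear in both, in order. dp[14][13] = 7 confirms this is the maximum.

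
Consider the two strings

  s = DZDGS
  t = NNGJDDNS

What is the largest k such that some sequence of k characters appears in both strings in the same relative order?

3

Taking D at s[1]=t[5]; then D at s[3]=t[6]; then S at s[5]=t[8] gives a common subsequence of length 3. The LCS DP gives dp[5][8] = 3, so this is optimal.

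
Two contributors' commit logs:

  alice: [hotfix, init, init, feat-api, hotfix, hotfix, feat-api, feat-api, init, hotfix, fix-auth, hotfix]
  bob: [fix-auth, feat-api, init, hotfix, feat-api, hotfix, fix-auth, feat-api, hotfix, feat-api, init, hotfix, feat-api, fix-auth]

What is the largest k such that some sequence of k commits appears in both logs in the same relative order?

Match hotfix [1,4], feat-api [4,5], hotfix [5,6], hotfix [6,9], feat-api [8,10], init [9,11], hotfix [10,12], fix-auth [11,14] — 8 commits in the same relative order in both. The LCS DP gives dp[12][14] = 8, so this is optimal.

8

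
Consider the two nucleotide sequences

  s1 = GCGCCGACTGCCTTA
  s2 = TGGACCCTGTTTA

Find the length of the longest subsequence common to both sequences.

One common subsequence of length 10: G at s1[1]=s2[2], then G at s1[3]=s2[3], then C at s1[4]=s2[5], then C at s1[5]=s2[6], then C at s1[8]=s2[7], then T at s1[9]=s2[8], then G at s1[10]=s2[9], then T at s1[13]=s2[11], then T at s1[14]=s2[12], then A at s1[15]=s2[13]. dp[15][13] = 10 confirms this is the maximum.

10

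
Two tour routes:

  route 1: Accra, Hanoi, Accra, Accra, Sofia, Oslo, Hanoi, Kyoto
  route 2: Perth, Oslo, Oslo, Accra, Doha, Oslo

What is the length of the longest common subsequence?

2

One common subsequence of length 2: Accra [1,4], then Oslo [6,6], and the DP table's final entry dp[8][6] is also 2, so no common subsequence is longer.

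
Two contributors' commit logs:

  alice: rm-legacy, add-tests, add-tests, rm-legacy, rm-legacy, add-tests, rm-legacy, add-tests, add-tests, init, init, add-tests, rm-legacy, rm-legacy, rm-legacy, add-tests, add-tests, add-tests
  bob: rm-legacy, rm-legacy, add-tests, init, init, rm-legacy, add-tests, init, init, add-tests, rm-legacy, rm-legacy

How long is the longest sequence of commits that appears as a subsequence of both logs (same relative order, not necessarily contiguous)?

10

One common subsequence of length 10: rm-legacy at alice[4]=bob[1] → rm-legacy at alice[5]=bob[2] → add-tests at alice[6]=bob[3] → rm-legacy at alice[7]=bob[6] → add-tests at alice[9]=bob[7] → init at alice[10]=bob[8] → init at alice[11]=bob[9] → add-tests at alice[12]=bob[10] → rm-legacy at alice[14]=bob[11] → rm-legacy at alice[15]=bob[12]. The LCS DP gives dp[18][12] = 10, so this is optimal.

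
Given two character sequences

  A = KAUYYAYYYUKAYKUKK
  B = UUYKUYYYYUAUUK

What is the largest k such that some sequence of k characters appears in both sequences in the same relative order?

Match K (A #1, B #4), U (A #3, B #5), Y (A #5, B #6), Y (A #7, B #7), Y (A #8, B #8), Y (A #9, B #9), U (A #10, B #10), A (A #12, B #11), U (A #15, B #13), K (A #17, B #14) — 10 characters in the same relative order in both. Since dp[17][14] = 10, nothing longer is possible.

10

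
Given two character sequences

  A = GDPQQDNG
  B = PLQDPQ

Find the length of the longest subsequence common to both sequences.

3

Pick D at A[2]=B[4], P at A[3]=B[5], Q at A[5]=B[6]; all 3 characters appear in both, in order, and the DP table's final entry dp[8][6] is also 3, so no common subsequence is longer.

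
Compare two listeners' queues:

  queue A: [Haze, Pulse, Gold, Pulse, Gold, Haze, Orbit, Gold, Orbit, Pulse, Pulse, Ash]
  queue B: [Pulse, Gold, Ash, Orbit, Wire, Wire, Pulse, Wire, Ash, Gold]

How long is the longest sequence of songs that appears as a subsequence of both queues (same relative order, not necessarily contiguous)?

One common subsequence of length 5: Pulse [2,1], Gold [3,2], Orbit [7,4], Pulse [10,7], Ash [12,9]. The LCS DP gives dp[12][10] = 5, so this is optimal.

5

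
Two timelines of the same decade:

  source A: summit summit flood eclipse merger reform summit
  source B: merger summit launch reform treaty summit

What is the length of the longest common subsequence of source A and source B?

3

Taking summit [1,2] → reform [6,4] → summit [7,6] gives a common subsequence of length 3. dp[7][6] = 3 confirms this is the maximum.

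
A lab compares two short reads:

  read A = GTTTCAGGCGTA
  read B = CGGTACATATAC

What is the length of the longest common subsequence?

Let dp[i][j] be the LCS length of the first i bases of read A and the first j bases of read B. dp[i][j] = dp[i-1][j-1]+1 when the i-th and j-th bases match, else max(dp[i-1][j], dp[i][j-1]).
    ·  C  G  G  T  A  C  A  T  A  T  A  C
 ·  0  0  0  0  0  0  0  0  0  0  0  0  0
 G  0  0  1  1  1  1  1  1  1  1  1  1  1
 T  0  0  1  1  2  2  2  2  2  2  2  2  2
 T  0  0  1  1  2  2  2  2  3  3  3  3  3
 T  0  0  1  1  2  2  2  2  3  3  4  4  4
 C  0  1  1  1  2  2  3  3  3  3  4  4  5
 A  0  1  1  1  2  3  3  4  4  4  4  5  5
 G  0  1  2  2  2  3  3  4  4  4  4  5  5
 G  0  1  2  3  3  3  3  4  4  4  4  5  5
 C  0  1  2  3  3  3  4  4  4  4  4  5  6
 G  0  1  2  3  3  3  4  4  4  4  4  5  6
 T  0  1  2  3  4  4  4  4  5  5  5  5  6
 A  0  1  2  3  4  5  5  5  5  6  6  6  6
dp[12][12] = 6. One LCS (by backtracking along matches): GTTTAC.

6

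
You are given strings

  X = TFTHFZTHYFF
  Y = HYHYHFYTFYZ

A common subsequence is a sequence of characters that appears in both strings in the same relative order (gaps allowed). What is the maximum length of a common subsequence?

5

Match H (X #4, Y #1), H (X #8, Y #3), Y (X #9, Y #4), F (X #10, Y #6), F (X #11, Y #9) — 5 characters in the same relative order in both. dp[11][11] = 5 confirms this is the maximum.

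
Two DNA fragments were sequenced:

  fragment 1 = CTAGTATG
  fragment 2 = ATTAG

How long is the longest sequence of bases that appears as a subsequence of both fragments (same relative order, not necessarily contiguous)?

Pick T at fragment 1[2]=fragment 2[2], then T at fragment 1[5]=fragment 2[3], then A at fragment 1[6]=fragment 2[4], then G at fragment 1[8]=fragment 2[5]; all 4 bases appear in both, in order, and the DP table's final entry dp[8][5] is also 4, so no common subsequence is longer.

4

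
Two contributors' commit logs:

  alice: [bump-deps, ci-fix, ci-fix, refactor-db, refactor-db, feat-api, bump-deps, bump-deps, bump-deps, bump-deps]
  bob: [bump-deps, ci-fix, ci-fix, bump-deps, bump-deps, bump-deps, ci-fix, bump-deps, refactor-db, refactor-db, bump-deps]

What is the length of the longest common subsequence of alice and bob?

7

Taking bump-deps [1,1]; then ci-fix [2,2]; then ci-fix [3,3]; then bump-deps [7,5]; then bump-deps [8,6]; then bump-deps [9,8]; then bump-deps [10,11] gives a common subsequence of length 7. Since dp[10][11] = 7, nothing longer is possible.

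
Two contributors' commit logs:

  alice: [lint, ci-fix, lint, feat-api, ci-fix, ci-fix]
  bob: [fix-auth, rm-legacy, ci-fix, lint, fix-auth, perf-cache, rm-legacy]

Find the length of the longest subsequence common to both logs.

Taking ci-fix (alice #2, bob #3), lint (alice #3, bob #4) gives a common subsequence of length 2, and the DP table's final entry dp[6][7] is also 2, so no common subsequence is longer.

2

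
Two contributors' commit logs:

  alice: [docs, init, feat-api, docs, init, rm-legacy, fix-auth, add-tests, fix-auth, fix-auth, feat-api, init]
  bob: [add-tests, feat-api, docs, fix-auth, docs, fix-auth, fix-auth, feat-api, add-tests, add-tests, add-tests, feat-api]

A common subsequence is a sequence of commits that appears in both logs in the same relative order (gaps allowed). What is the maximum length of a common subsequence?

Match feat-api [3,2] → docs [4,3] → fix-auth [7,4] → fix-auth [9,6] → fix-auth [10,7] → feat-api [11,12] — 6 commits in the same relative order in both. dp[12][12] = 6 confirms this is the maximum.

6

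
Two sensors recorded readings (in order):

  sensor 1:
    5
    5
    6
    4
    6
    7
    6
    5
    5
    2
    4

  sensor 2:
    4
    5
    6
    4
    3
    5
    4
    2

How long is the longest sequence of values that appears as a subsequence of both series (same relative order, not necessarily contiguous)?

5

Taking 5 (sensor 1 #2, sensor 2 #2), 6 (sensor 1 #3, sensor 2 #3), 4 (sensor 1 #4, sensor 2 #4), 5 (sensor 1 #8, sensor 2 #6), 2 (sensor 1 #10, sensor 2 #8) gives a common subsequence of length 5. Since dp[11][8] = 5, nothing longer is possible.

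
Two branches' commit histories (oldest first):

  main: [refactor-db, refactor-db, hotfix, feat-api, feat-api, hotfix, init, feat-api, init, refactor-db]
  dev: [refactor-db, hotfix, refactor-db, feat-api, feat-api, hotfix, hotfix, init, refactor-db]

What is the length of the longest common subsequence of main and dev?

Taking refactor-db at main[1]=dev[1], refactor-db at main[2]=dev[3], feat-api at main[4]=dev[4], feat-api at main[5]=dev[5], hotfix at main[6]=dev[7], init at main[9]=dev[8], refactor-db at main[10]=dev[9] gives a common subsequence of length 7. The LCS DP gives dp[10][9] = 7, so this is optimal.

7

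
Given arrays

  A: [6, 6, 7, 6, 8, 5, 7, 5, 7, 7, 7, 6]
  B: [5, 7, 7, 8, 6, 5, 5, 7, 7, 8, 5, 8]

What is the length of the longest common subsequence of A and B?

Taking 7 at A[3]=B[3], then 6 at A[4]=B[5], then 5 at A[6]=B[6], then 5 at A[8]=B[7], then 7 at A[9]=B[8], then 7 at A[10]=B[9] gives a common subsequence of length 6. dp[12][12] = 6 confirms this is the maximum.

6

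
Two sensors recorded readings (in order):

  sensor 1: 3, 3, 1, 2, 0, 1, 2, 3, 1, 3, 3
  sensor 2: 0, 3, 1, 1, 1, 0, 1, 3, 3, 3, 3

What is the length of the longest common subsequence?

Taking 3 [1,2] → 1 [3,5] → 0 [5,6] → 1 [6,7] → 3 [8,9] → 3 [10,10] → 3 [11,11] gives a common subsequence of length 7. Since dp[11][11] = 7, nothing longer is possible.

7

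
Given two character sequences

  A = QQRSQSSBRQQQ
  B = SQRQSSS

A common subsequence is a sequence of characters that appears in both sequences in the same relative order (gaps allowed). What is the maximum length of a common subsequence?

Let dp[i][j] be the LCS length of the first i characters of A and the first j characters of B. dp[i][j] = dp[i-1][j-1]+1 when the i-th and j-th characters match, else max(dp[i-1][j], dp[i][j-1]).
    ·  S  Q  R  Q  S  S  S
 ·  0  0  0  0  0  0  0  0
 Q  0  0  1  1  1  1  1  1
 Q  0  0  1  1  2  2  2  2
 R  0  0  1  2  2  2  2  2
 S  0  1  1  2  2  3  3  3
 Q  0  1  2  2  3  3  3  3
 S  0  1  2  2  3  4  4  4
 S  0  1  2  2  3  4  5  5
 B  0  1  2  2  3  4  5  5
 R  0  1  2  3  3  4  5  5
 Q  0  1  2  3  4  4  5  5
 Q  0  1  2  3  4  4  5  5
 Q  0  1  2  3  4  4  5  5
dp[12][7] = 5. One LCS (by backtracking along matches): QQSSS.

5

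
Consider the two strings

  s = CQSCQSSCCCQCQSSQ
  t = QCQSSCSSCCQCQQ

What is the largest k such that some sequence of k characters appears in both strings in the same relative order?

12

Taking C [1,2]; then Q [2,3]; then S [3,5]; then C [4,6]; then S [6,7]; then S [7,8]; then C [9,9]; then C [10,10]; then Q [11,11]; then C [12,12]; then Q [13,13]; then Q [16,14] gives a common subsequence of length 12, and the DP table's final entry dp[16][14] is also 12, so no common subsequence is longer.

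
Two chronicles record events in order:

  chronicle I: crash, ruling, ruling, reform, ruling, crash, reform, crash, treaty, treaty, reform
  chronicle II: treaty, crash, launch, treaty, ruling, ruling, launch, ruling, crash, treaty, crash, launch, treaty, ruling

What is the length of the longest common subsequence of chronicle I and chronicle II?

Pick crash (chronicle I #1, chronicle II #2), then ruling (chronicle I #2, chronicle II #5), then ruling (chronicle I #3, chronicle II #6), then ruling (chronicle I #5, chronicle II #8), then crash (chronicle I #6, chronicle II #9), then crash (chronicle I #8, chronicle II #11), then treaty (chronicle I #9, chronicle II #13); all 7 events appear in both, in order. The LCS DP gives dp[11][14] = 7, so this is optimal.

7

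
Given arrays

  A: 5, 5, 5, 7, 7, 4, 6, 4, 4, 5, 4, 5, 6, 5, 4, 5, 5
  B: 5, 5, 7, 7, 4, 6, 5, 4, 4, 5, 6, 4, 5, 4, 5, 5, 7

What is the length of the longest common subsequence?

14

Taking 5 at A[2]=B[1] → 5 at A[3]=B[2] → 7 at A[4]=B[3] → 7 at A[5]=B[4] → 4 at A[6]=B[5] → 6 at A[7]=B[6] → 4 at A[8]=B[8] → 4 at A[9]=B[9] → 5 at A[10]=B[10] → 4 at A[11]=B[12] → 5 at A[14]=B[13] → 4 at A[15]=B[14] → 5 at A[16]=B[15] → 5 at A[17]=B[16] gives a common subsequence of length 14. dp[17][17] = 14 confirms this is the maximum.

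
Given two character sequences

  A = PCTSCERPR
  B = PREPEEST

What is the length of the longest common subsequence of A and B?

3

Match P at A[1]=B[1], E at A[6]=B[3], P at A[8]=B[4] — 3 characters in the same relative order in both. The LCS DP gives dp[9][8] = 3, so this is optimal.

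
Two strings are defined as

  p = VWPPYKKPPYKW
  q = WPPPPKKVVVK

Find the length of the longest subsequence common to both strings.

6

Match W [2,1], then P [3,4], then P [4,5], then K [6,6], then K [7,7], then K [11,11] — 6 characters in the same relative order in both, and the DP table's final entry dp[12][11] is also 6, so no common subsequence is longer.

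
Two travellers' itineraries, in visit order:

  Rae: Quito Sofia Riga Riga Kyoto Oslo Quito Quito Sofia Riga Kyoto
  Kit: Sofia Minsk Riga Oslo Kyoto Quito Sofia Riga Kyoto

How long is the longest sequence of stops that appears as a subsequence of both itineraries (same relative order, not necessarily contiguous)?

Match Sofia (Rae #2, Kit #1), then Riga (Rae #3, Kit #3), then Kyoto (Rae #5, Kit #5), then Quito (Rae #8, Kit #6), then Sofia (Rae #9, Kit #7), then Riga (Rae #10, Kit #8), then Kyoto (Rae #11, Kit #9) — 7 stops in the same relative order in both, and the DP table's final entry dp[11][9] is also 7, so no common subsequence is longer.

7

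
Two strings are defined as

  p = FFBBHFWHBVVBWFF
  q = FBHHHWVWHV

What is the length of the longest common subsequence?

6

Let dp[i][j] be the LCS length of the first i characters of p and the first j characters of q. dp[i][j] = dp[i-1][j-1]+1 when the i-th and j-th characters match, else max(dp[i-1][j], dp[i][j-1]).
    ·  F  B  H  H  H  W  V  W  H  V
 ·  0  0  0  0  0  0  0  0  0  0  0
 F  0  1  1  1  1  1  1  1  1  1  1
 F  0  1  1  1  1  1  1  1  1  1  1
 B  0  1  2  2  2  2  2  2  2  2  2
 B  0  1  2  2  2  2  2  2  2  2  2
 H  0  1  2  3  3  3  3  3  3  3  3
 F  0  1  2  3  3  3  3  3  3  3  3
 W  0  1  2  3  3  3  4  4  4  4  4
 H  0  1  2  3  4  4  4  4  4  5  5
 B  0  1  2  3  4  4  4  4  4  5  5
 V  0  1  2  3  4  4  4  5  5  5  6
 V  0  1  2  3  4  4  4  5  5  5  6
 B  0  1  2  3  4  4  4  5  5  5  6
 W  0  1  2  3  4  4  5  5  6  6  6
 F  0  1  2  3  4  4  5  5  6  6  6
 F  0  1  2  3  4  4  5  5  6  6  6
dp[15][10] = 6. One LCS (by backtracking along matches): FBHWHV.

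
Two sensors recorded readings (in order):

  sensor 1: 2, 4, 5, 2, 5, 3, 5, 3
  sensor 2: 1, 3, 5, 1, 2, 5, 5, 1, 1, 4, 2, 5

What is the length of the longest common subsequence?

4

Let dp[i][j] be the LCS length of the first i values of sensor 1 and the first j values of sensor 2. dp[i][j] = dp[i-1][j-1]+1 when the i-th and j-th values match, else max(dp[i-1][j], dp[i][j-1]).
    ·  1  3  5  1  2  5  5  1  1  4  2  5
 ·  0  0  0  0  0  0  0  0  0  0  0  0  0
 2  0  0  0  0  0  1  1  1  1  1  1  1  1
 4  0  0  0  0  0  1  1  1  1  1  2  2  2
 5  0  0  0  1  1  1  2  2  2  2  2  2  3
 2  0  0  0  1  1  2  2  2  2  2  2  3  3
 5  0  0  0  1  1  2  3  3  3  3  3  3  4
 3  0  0  1  1  1  2  3  3  3  3  3  3  4
 5  0  0  1  2  2  2  3  4  4  4  4  4  4
 3  0  0  1  2  2  2  3  4  4  4  4  4  4
dp[8][12] = 4. One LCS (by backtracking along matches): 2, 4, 2, 5.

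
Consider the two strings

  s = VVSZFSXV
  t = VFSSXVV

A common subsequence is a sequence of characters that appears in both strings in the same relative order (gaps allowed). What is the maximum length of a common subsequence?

Taking V at s[1]=t[1], then S at s[3]=t[3], then S at s[6]=t[4], then X at s[7]=t[5], then V at s[8]=t[7] gives a common subsequence of length 5. dp[8][7] = 5 confirms this is the maximum.

5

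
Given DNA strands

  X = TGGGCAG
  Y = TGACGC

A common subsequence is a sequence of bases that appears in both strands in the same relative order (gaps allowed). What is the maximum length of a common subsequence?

4

Pick T at X[1]=Y[1], G at X[2]=Y[2], G at X[4]=Y[5], C at X[5]=Y[6]; all 4 bases appear in both, in order. dp[7][6] = 4 confirms this is the maximum.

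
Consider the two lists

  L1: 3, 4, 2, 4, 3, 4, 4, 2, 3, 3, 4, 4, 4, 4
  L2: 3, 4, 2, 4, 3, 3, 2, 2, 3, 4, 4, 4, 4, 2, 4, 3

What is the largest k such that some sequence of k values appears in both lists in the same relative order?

Taking 3 at L1[1]=L2[1], 4 at L1[2]=L2[2], 2 at L1[3]=L2[3], 4 at L1[4]=L2[4], 3 at L1[5]=L2[6], 2 at L1[8]=L2[8], 3 at L1[9]=L2[9], 4 at L1[11]=L2[11], 4 at L1[12]=L2[12], 4 at L1[13]=L2[13], 4 at L1[14]=L2[15] gives a common subsequence of length 11. The LCS DP gives dp[14][16] = 11, so this is optimal.

11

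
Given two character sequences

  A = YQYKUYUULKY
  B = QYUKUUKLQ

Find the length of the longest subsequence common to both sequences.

6

Pick Q [2,1] → Y [3,2] → K [4,4] → U [5,5] → U [7,6] → L [9,8]; all 6 characters appear in both, in order, and the DP table's final entry dp[11][9] is also 6, so no common subsequence is longer.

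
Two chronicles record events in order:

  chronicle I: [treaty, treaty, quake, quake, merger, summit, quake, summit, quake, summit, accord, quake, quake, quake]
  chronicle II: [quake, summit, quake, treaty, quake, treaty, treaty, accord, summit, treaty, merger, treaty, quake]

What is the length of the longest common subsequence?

Pick quake (chronicle I #4, chronicle II #1), summit (chronicle I #6, chronicle II #2), quake (chronicle I #7, chronicle II #3), quake (chronicle I #9, chronicle II #5), summit (chronicle I #10, chronicle II #9), quake (chronicle I #14, chronicle II #13); all 6 events appear in both, in order. The LCS DP gives dp[14][13] = 6, so this is optimal.

6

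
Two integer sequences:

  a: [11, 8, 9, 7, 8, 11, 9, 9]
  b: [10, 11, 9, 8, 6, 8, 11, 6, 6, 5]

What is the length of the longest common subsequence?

4

Let dp[i][j] be the LCS length of the first i values of a and the first j values of b. dp[i][j] = dp[i-1][j-1]+1 when the i-th and j-th values match, else max(dp[i-1][j], dp[i][j-1]).
    · 10 11  9  8  6  8 11  6  6  5
 ·  0  0  0  0  0  0  0  0  0  0  0
11  0  0  1  1  1  1  1  1  1  1  1
 8  0  0  1  1  2  2  2  2  2  2  2
 9  0  0  1  2  2  2  2  2  2  2  2
 7  0  0  1  2  2  2  2  2  2  2  2
 8  0  0  1  2  3  3  3  3  3  3  3
11  0  0  1  2  3  3  3  4  4  4  4
 9  0  0  1  2  3  3  3  4  4  4  4
 9  0  0  1  2  3  3  3  4  4  4  4
dp[8][10] = 4. One LCS (by backtracking along matches): 11, 8, 8, 11.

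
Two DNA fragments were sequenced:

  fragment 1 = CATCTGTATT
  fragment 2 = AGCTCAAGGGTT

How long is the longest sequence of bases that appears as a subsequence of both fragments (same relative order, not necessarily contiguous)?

One common subsequence of length 6: C (fragment 1 #1, fragment 2 #3) → T (fragment 1 #3, fragment 2 #4) → C (fragment 1 #4, fragment 2 #5) → G (fragment 1 #6, fragment 2 #10) → T (fragment 1 #9, fragment 2 #11) → T (fragment 1 #10, fragment 2 #12), and the DP table's final entry dp[10][12] is also 6, so no common subsequence is longer.

6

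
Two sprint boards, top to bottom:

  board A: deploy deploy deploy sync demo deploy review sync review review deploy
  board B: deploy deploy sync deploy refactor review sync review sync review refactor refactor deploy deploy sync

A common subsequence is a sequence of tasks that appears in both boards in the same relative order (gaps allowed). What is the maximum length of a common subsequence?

One common subsequence of length 9: deploy at board A[2]=board B[1]; then deploy at board A[3]=board B[2]; then sync at board A[4]=board B[3]; then deploy at board A[6]=board B[4]; then review at board A[7]=board B[6]; then sync at board A[8]=board B[7]; then review at board A[9]=board B[8]; then review at board A[10]=board B[10]; then deploy at board A[11]=board B[14]. dp[11][15] = 9 confirms this is the maximum.

9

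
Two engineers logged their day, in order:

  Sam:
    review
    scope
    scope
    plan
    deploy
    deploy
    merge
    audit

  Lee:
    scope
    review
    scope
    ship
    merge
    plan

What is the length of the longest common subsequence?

3

Taking review (Sam #1, Lee #2), then scope (Sam #2, Lee #3), then plan (Sam #4, Lee #6) gives a common subsequence of length 3, and the DP table's final entry dp[8][6] is also 3, so no common subsequence is longer.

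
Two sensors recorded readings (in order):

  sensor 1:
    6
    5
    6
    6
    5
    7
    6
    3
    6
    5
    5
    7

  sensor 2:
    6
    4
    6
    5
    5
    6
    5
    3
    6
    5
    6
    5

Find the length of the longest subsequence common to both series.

Match 6 (sensor 1 #1, sensor 2 #3) → 5 (sensor 1 #2, sensor 2 #5) → 6 (sensor 1 #4, sensor 2 #6) → 5 (sensor 1 #5, sensor 2 #7) → 3 (sensor 1 #8, sensor 2 #8) → 6 (sensor 1 #9, sensor 2 #9) → 5 (sensor 1 #10, sensor 2 #10) → 5 (sensor 1 #11, sensor 2 #12) — 8 values in the same relative order in both. Since dp[12][12] = 8, nothing longer is possible.

8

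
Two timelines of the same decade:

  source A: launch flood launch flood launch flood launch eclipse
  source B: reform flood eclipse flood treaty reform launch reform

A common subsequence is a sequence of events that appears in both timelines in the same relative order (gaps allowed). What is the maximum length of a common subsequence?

One common subsequence of length 3: flood (source A #2, source B #2); then flood (source A #4, source B #4); then launch (source A #5, source B #7). Since dp[8][8] = 3, nothing longer is possible.

3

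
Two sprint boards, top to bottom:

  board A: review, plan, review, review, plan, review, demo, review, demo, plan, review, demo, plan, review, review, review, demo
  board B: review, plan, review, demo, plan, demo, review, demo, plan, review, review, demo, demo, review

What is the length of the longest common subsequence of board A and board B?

Taking review (board A #1, board B #1); then plan (board A #2, board B #2); then review (board A #3, board B #3); then plan (board A #5, board B #5); then demo (board A #7, board B #6); then review (board A #8, board B #7); then demo (board A #9, board B #8); then plan (board A #10, board B #9); then review (board A #11, board B #11); then demo (board A #12, board B #13); then review (board A #16, board B #14) gives a common subsequence of length 11. The LCS DP gives dp[17][14] = 11, so this is optimal.

11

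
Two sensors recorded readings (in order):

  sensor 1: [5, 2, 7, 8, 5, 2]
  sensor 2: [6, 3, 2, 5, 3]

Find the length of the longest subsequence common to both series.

2

One common subsequence of length 2: 2 at sensor 1[2]=sensor 2[3], 5 at sensor 1[5]=sensor 2[4]. dp[6][5] = 2 confirms this is the maximum.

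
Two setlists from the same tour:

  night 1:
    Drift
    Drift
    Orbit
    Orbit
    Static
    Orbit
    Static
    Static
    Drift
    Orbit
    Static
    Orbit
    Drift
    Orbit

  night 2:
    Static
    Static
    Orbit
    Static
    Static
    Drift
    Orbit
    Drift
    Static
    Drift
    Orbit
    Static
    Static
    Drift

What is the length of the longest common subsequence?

One common subsequence of length 9: Static at night 1[5]=night 2[2], Orbit at night 1[6]=night 2[3], Static at night 1[7]=night 2[4], Static at night 1[8]=night 2[5], Drift at night 1[9]=night 2[6], Orbit at night 1[10]=night 2[7], Static at night 1[11]=night 2[9], Orbit at night 1[12]=night 2[11], Drift at night 1[13]=night 2[14]. dp[14][14] = 9 confirms this is the maximum.

9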